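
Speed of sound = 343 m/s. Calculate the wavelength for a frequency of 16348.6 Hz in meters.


Given values:
  c = 343 m/s, f = 16348.6 Hz
Formula: lambda = c / f
lambda = 343 / 16348.6
lambda = 0.021

0.021 m


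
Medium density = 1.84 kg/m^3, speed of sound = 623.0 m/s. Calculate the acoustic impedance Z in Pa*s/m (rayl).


Given values:
  rho = 1.84 kg/m^3
  c = 623.0 m/s
Formula: Z = rho * c
Z = 1.84 * 623.0
Z = 1146.32

1146.32 rayl


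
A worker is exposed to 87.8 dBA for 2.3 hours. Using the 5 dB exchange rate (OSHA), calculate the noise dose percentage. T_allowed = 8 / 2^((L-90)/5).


Given values:
  L = 87.8 dBA, T = 2.3 hours
Formula: T_allowed = 8 / 2^((L - 90) / 5)
Compute exponent: (87.8 - 90) / 5 = -0.44
Compute 2^(-0.44) = 0.737135
T_allowed = 8 / 0.737135 = 10.852829 hours
Dose = (T / T_allowed) * 100
Dose = (2.3 / 10.852829) * 100 = 21.19

21.19 %


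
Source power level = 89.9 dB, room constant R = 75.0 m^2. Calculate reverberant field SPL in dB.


Given values:
  Lw = 89.9 dB, R = 75.0 m^2
Formula: SPL = Lw + 10 * log10(4 / R)
Compute 4 / R = 4 / 75.0 = 0.053333
Compute 10 * log10(0.053333) = -12.73
SPL = 89.9 + (-12.73) = 77.17

77.17 dB


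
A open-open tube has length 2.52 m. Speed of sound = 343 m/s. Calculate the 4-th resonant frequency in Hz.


Given values:
  Tube type: open-open, L = 2.52 m, c = 343 m/s, n = 4
Formula: f_n = n * c / (2 * L)
Compute 2 * L = 2 * 2.52 = 5.04
f = 4 * 343 / 5.04
f = 272.22

272.22 Hz


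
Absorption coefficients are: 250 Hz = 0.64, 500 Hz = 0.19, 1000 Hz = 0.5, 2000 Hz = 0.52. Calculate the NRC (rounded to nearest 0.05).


Given values:
  a_250 = 0.64, a_500 = 0.19
  a_1000 = 0.5, a_2000 = 0.52
Formula: NRC = (a250 + a500 + a1000 + a2000) / 4
Sum = 0.64 + 0.19 + 0.5 + 0.52 = 1.85
NRC = 1.85 / 4 = 0.4625
Rounded to nearest 0.05: 0.45

0.45


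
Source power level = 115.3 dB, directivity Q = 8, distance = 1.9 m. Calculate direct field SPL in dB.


Given values:
  Lw = 115.3 dB, Q = 8, r = 1.9 m
Formula: SPL = Lw + 10 * log10(Q / (4 * pi * r^2))
Compute 4 * pi * r^2 = 4 * pi * 1.9^2 = 45.3646
Compute Q / denom = 8 / 45.3646 = 0.17634896
Compute 10 * log10(0.17634896) = -7.5363
SPL = 115.3 + (-7.5363) = 107.76

107.76 dB


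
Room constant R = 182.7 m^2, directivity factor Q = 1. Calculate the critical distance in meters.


Given values:
  R = 182.7 m^2, Q = 1
Formula: d_c = 0.141 * sqrt(Q * R)
Compute Q * R = 1 * 182.7 = 182.7
Compute sqrt(182.7) = 13.5167
d_c = 0.141 * 13.5167 = 1.906

1.906 m


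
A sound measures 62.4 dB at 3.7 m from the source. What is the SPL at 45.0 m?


Given values:
  SPL1 = 62.4 dB, r1 = 3.7 m, r2 = 45.0 m
Formula: SPL2 = SPL1 - 20 * log10(r2 / r1)
Compute ratio: r2 / r1 = 45.0 / 3.7 = 12.1622
Compute log10: log10(12.1622) = 1.085012
Compute drop: 20 * 1.085012 = 21.7002
SPL2 = 62.4 - 21.7002 = 40.7

40.7 dB


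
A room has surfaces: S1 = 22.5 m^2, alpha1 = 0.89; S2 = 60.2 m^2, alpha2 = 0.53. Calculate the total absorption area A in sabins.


Given surfaces:
  Surface 1: 22.5 * 0.89 = 20.025
  Surface 2: 60.2 * 0.53 = 31.906
Formula: A = sum(Si * alpha_i)
A = 20.025 + 31.906
A = 51.93

51.93 sabins


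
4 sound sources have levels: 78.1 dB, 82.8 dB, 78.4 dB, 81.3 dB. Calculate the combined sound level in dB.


Formula: L_total = 10 * log10( sum(10^(Li/10)) )
  Source 1: 10^(78.1/10) = 64565422.9035
  Source 2: 10^(82.8/10) = 190546071.7963
  Source 3: 10^(78.4/10) = 69183097.0919
  Source 4: 10^(81.3/10) = 134896288.2592
Sum of linear values = 459190880.0509
L_total = 10 * log10(459190880.0509) = 86.62

86.62 dB


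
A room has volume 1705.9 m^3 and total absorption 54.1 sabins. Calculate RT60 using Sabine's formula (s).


Given values:
  V = 1705.9 m^3
  A = 54.1 sabins
Formula: RT60 = 0.161 * V / A
Numerator: 0.161 * 1705.9 = 274.6499
RT60 = 274.6499 / 54.1 = 5.077

5.077 s


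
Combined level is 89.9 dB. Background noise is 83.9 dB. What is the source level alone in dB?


Given values:
  L_total = 89.9 dB, L_bg = 83.9 dB
Formula: L_source = 10 * log10(10^(L_total/10) - 10^(L_bg/10))
Convert to linear:
  10^(89.9/10) = 977237220.9558
  10^(83.9/10) = 245470891.5685
Difference: 977237220.9558 - 245470891.5685 = 731766329.3873
L_source = 10 * log10(731766329.3873) = 88.64

88.64 dB


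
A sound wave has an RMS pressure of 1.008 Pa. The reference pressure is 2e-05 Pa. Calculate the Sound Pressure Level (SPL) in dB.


Given values:
  p = 1.008 Pa
  p_ref = 2e-05 Pa
Formula: SPL = 20 * log10(p / p_ref)
Compute ratio: p / p_ref = 1.008 / 2e-05 = 50400
Compute log10: log10(50400) = 4.702431
Multiply: SPL = 20 * 4.702431 = 94.05

94.05 dB


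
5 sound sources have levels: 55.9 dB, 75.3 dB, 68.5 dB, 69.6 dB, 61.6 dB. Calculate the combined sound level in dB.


Formula: L_total = 10 * log10( sum(10^(Li/10)) )
  Source 1: 10^(55.9/10) = 389045.145
  Source 2: 10^(75.3/10) = 33884415.6139
  Source 3: 10^(68.5/10) = 7079457.8438
  Source 4: 10^(69.6/10) = 9120108.3936
  Source 5: 10^(61.6/10) = 1445439.7707
Sum of linear values = 51918466.767
L_total = 10 * log10(51918466.767) = 77.15

77.15 dB


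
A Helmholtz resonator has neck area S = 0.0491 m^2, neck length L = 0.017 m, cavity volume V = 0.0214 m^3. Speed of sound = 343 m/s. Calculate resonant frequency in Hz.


Given values:
  S = 0.0491 m^2, L = 0.017 m, V = 0.0214 m^3, c = 343 m/s
Formula: f = (c / (2*pi)) * sqrt(S / (V * L))
Compute V * L = 0.0214 * 0.017 = 0.0003638
Compute S / (V * L) = 0.0491 / 0.0003638 = 134.9643
Compute sqrt(134.9643) = 11.617414
Compute c / (2*pi) = 343 / 6.283185 = 54.590148
f = 54.590148 * 11.617414 = 634.2

634.2 Hz


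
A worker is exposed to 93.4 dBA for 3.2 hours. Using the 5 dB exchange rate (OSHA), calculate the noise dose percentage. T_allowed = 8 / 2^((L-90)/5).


Given values:
  L = 93.4 dBA, T = 3.2 hours
Formula: T_allowed = 8 / 2^((L - 90) / 5)
Compute exponent: (93.4 - 90) / 5 = 0.68
Compute 2^(0.68) = 1.60214
T_allowed = 8 / 1.60214 = 4.993321 hours
Dose = (T / T_allowed) * 100
Dose = (3.2 / 4.993321) * 100 = 64.09

64.09 %


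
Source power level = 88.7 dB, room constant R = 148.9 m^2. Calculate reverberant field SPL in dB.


Given values:
  Lw = 88.7 dB, R = 148.9 m^2
Formula: SPL = Lw + 10 * log10(4 / R)
Compute 4 / R = 4 / 148.9 = 0.026864
Compute 10 * log10(0.026864) = -15.7083
SPL = 88.7 + (-15.7083) = 72.99

72.99 dB


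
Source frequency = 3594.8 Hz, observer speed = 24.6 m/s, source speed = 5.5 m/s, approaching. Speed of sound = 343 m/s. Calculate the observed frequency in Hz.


Given values:
  f_s = 3594.8 Hz, v_o = 24.6 m/s, v_s = 5.5 m/s
  Direction: approaching
Formula: f_o = f_s * (c + v_o) / (c - v_s)
Numerator: c + v_o = 343 + 24.6 = 367.6
Denominator: c - v_s = 343 - 5.5 = 337.5
f_o = 3594.8 * 367.6 / 337.5 = 3915.4

3915.4 Hz


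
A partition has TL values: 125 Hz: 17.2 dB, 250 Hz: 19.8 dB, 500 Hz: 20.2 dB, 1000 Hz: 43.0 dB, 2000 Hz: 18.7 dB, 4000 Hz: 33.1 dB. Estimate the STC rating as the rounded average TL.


Given TL values at each frequency:
  125 Hz: 17.2 dB
  250 Hz: 19.8 dB
  500 Hz: 20.2 dB
  1000 Hz: 43.0 dB
  2000 Hz: 18.7 dB
  4000 Hz: 33.1 dB
Formula: STC ~ round(average of TL values)
Sum = 17.2 + 19.8 + 20.2 + 43.0 + 18.7 + 33.1 = 152.0
Average = 152.0 / 6 = 25.33
Rounded: 25

25


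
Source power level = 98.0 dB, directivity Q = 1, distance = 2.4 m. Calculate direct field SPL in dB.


Given values:
  Lw = 98.0 dB, Q = 1, r = 2.4 m
Formula: SPL = Lw + 10 * log10(Q / (4 * pi * r^2))
Compute 4 * pi * r^2 = 4 * pi * 2.4^2 = 72.3823
Compute Q / denom = 1 / 72.3823 = 0.01381553
Compute 10 * log10(0.01381553) = -18.5963
SPL = 98.0 + (-18.5963) = 79.4

79.4 dB


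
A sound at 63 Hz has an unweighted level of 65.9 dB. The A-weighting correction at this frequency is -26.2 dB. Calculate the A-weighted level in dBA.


Given values:
  SPL = 65.9 dB
  A-weighting at 63 Hz = -26.2 dB
Formula: L_A = SPL + A_weight
L_A = 65.9 + (-26.2)
L_A = 39.7

39.7 dBA


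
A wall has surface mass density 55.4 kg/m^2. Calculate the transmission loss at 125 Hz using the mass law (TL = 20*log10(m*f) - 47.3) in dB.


Given values:
  m = 55.4 kg/m^2, f = 125 Hz
Formula: TL = 20 * log10(m * f) - 47.3
Compute m * f = 55.4 * 125 = 6925.0
Compute log10(6925.0) = 3.84042
Compute 20 * 3.84042 = 76.8084
TL = 76.8084 - 47.3 = 29.51

29.51 dB


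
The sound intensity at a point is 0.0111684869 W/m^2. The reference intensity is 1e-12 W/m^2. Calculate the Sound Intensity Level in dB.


Given values:
  I = 0.0111684869 W/m^2
  I_ref = 1e-12 W/m^2
Formula: SIL = 10 * log10(I / I_ref)
Compute ratio: I / I_ref = 11168486900
Compute log10: log10(11168486900) = 10.047994
Multiply: SIL = 10 * 10.047994 = 100.48

100.48 dB


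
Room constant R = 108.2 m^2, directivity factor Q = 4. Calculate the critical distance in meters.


Given values:
  R = 108.2 m^2, Q = 4
Formula: d_c = 0.141 * sqrt(Q * R)
Compute Q * R = 4 * 108.2 = 432.8
Compute sqrt(432.8) = 20.8038
d_c = 0.141 * 20.8038 = 2.933

2.933 m


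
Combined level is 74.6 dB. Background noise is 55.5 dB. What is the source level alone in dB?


Given values:
  L_total = 74.6 dB, L_bg = 55.5 dB
Formula: L_source = 10 * log10(10^(L_total/10) - 10^(L_bg/10))
Convert to linear:
  10^(74.6/10) = 28840315.0313
  10^(55.5/10) = 354813.3892
Difference: 28840315.0313 - 354813.3892 = 28485501.6421
L_source = 10 * log10(28485501.6421) = 74.55

74.55 dB


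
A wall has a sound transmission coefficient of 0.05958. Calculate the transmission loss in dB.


Given values:
  tau = 0.05958
Formula: TL = 10 * log10(1 / tau)
Compute 1 / tau = 1 / 0.05958 = 16.7842
Compute log10(16.7842) = 1.224901
TL = 10 * 1.224901 = 12.25

12.25 dB


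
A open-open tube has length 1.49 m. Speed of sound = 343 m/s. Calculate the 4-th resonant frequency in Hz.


Given values:
  Tube type: open-open, L = 1.49 m, c = 343 m/s, n = 4
Formula: f_n = n * c / (2 * L)
Compute 2 * L = 2 * 1.49 = 2.98
f = 4 * 343 / 2.98
f = 460.4

460.4 Hz


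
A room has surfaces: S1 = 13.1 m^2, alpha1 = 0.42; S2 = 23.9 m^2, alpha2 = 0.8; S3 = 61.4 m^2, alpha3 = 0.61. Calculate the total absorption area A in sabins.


Given surfaces:
  Surface 1: 13.1 * 0.42 = 5.502
  Surface 2: 23.9 * 0.8 = 19.12
  Surface 3: 61.4 * 0.61 = 37.454
Formula: A = sum(Si * alpha_i)
A = 5.502 + 19.12 + 37.454
A = 62.08

62.08 sabins


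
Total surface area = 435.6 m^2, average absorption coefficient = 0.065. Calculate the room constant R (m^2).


Given values:
  S = 435.6 m^2, alpha = 0.065
Formula: R = S * alpha / (1 - alpha)
Numerator: 435.6 * 0.065 = 28.314
Denominator: 1 - 0.065 = 0.935
R = 28.314 / 0.935 = 30.28

30.28 m^2


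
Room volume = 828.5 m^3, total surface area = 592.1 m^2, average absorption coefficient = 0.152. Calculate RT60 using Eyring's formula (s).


Given values:
  V = 828.5 m^3, S = 592.1 m^2, alpha = 0.152
Formula: RT60 = 0.161 * V / (-S * ln(1 - alpha))
Compute ln(1 - 0.152) = ln(0.848) = -0.164875
Denominator: -592.1 * -0.164875 = 97.6225
Numerator: 0.161 * 828.5 = 133.3885
RT60 = 133.3885 / 97.6225 = 1.366

1.366 s


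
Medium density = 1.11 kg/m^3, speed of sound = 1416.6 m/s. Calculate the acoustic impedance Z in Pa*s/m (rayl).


Given values:
  rho = 1.11 kg/m^3
  c = 1416.6 m/s
Formula: Z = rho * c
Z = 1.11 * 1416.6
Z = 1572.43

1572.43 rayl


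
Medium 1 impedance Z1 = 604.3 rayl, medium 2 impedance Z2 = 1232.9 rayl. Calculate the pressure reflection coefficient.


Given values:
  Z1 = 604.3 rayl, Z2 = 1232.9 rayl
Formula: R = (Z2 - Z1) / (Z2 + Z1)
Numerator: Z2 - Z1 = 1232.9 - 604.3 = 628.6
Denominator: Z2 + Z1 = 1232.9 + 604.3 = 1837.2
R = 628.6 / 1837.2 = 0.3422

0.3422


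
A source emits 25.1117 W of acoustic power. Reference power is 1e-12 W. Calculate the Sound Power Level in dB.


Given values:
  W = 25.1117 W
  W_ref = 1e-12 W
Formula: SWL = 10 * log10(W / W_ref)
Compute ratio: W / W_ref = 25111700000000
Compute log10: log10(25111700000000) = 13.399876
Multiply: SWL = 10 * 13.399876 = 134.0

134.0 dB


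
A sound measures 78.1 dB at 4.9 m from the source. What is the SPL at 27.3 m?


Given values:
  SPL1 = 78.1 dB, r1 = 4.9 m, r2 = 27.3 m
Formula: SPL2 = SPL1 - 20 * log10(r2 / r1)
Compute ratio: r2 / r1 = 27.3 / 4.9 = 5.5714
Compute log10: log10(5.5714) = 0.745964
Compute drop: 20 * 0.745964 = 14.9193
SPL2 = 78.1 - 14.9193 = 63.18

63.18 dB


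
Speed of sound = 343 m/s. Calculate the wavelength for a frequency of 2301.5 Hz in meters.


Given values:
  c = 343 m/s, f = 2301.5 Hz
Formula: lambda = c / f
lambda = 343 / 2301.5
lambda = 0.149

0.149 m


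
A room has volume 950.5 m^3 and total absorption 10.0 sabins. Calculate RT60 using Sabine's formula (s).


Given values:
  V = 950.5 m^3
  A = 10.0 sabins
Formula: RT60 = 0.161 * V / A
Numerator: 0.161 * 950.5 = 153.0305
RT60 = 153.0305 / 10.0 = 15.303

15.303 s


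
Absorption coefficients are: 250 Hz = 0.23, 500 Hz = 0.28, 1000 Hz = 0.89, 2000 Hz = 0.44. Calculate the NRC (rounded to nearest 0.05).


Given values:
  a_250 = 0.23, a_500 = 0.28
  a_1000 = 0.89, a_2000 = 0.44
Formula: NRC = (a250 + a500 + a1000 + a2000) / 4
Sum = 0.23 + 0.28 + 0.89 + 0.44 = 1.84
NRC = 1.84 / 4 = 0.46
Rounded to nearest 0.05: 0.45

0.45


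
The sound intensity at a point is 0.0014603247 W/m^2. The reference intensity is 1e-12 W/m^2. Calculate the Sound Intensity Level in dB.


Given values:
  I = 0.0014603247 W/m^2
  I_ref = 1e-12 W/m^2
Formula: SIL = 10 * log10(I / I_ref)
Compute ratio: I / I_ref = 1460324700
Compute log10: log10(1460324700) = 9.164449
Multiply: SIL = 10 * 9.164449 = 91.64

91.64 dB


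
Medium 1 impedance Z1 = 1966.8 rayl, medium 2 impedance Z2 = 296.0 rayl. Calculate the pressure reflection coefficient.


Given values:
  Z1 = 1966.8 rayl, Z2 = 296.0 rayl
Formula: R = (Z2 - Z1) / (Z2 + Z1)
Numerator: Z2 - Z1 = 296.0 - 1966.8 = -1670.8
Denominator: Z2 + Z1 = 296.0 + 1966.8 = 2262.8
R = -1670.8 / 2262.8 = -0.7384

-0.7384


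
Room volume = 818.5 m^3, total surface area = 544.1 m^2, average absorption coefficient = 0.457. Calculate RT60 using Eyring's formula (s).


Given values:
  V = 818.5 m^3, S = 544.1 m^2, alpha = 0.457
Formula: RT60 = 0.161 * V / (-S * ln(1 - alpha))
Compute ln(1 - 0.457) = ln(0.543) = -0.610646
Denominator: -544.1 * -0.610646 = 332.2525
Numerator: 0.161 * 818.5 = 131.7785
RT60 = 131.7785 / 332.2525 = 0.397

0.397 s


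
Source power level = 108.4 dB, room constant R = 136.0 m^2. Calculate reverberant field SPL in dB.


Given values:
  Lw = 108.4 dB, R = 136.0 m^2
Formula: SPL = Lw + 10 * log10(4 / R)
Compute 4 / R = 4 / 136.0 = 0.029412
Compute 10 * log10(0.029412) = -15.3148
SPL = 108.4 + (-15.3148) = 93.09

93.09 dB


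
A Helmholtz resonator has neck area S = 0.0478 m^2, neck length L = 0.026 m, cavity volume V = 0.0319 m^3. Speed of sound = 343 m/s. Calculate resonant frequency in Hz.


Given values:
  S = 0.0478 m^2, L = 0.026 m, V = 0.0319 m^3, c = 343 m/s
Formula: f = (c / (2*pi)) * sqrt(S / (V * L))
Compute V * L = 0.0319 * 0.026 = 0.0008294
Compute S / (V * L) = 0.0478 / 0.0008294 = 57.632
Compute sqrt(57.632) = 7.591574
Compute c / (2*pi) = 343 / 6.283185 = 54.590148
f = 54.590148 * 7.591574 = 414.43

414.43 Hz


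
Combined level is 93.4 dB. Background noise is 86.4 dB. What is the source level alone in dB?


Given values:
  L_total = 93.4 dB, L_bg = 86.4 dB
Formula: L_source = 10 * log10(10^(L_total/10) - 10^(L_bg/10))
Convert to linear:
  10^(93.4/10) = 2187761623.9496
  10^(86.4/10) = 436515832.2402
Difference: 2187761623.9496 - 436515832.2402 = 1751245791.7094
L_source = 10 * log10(1751245791.7094) = 92.43

92.43 dB


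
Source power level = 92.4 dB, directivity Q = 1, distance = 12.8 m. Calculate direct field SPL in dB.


Given values:
  Lw = 92.4 dB, Q = 1, r = 12.8 m
Formula: SPL = Lw + 10 * log10(Q / (4 * pi * r^2))
Compute 4 * pi * r^2 = 4 * pi * 12.8^2 = 2058.8742
Compute Q / denom = 1 / 2058.8742 = 0.0004857
Compute 10 * log10(0.0004857) = -33.1363
SPL = 92.4 + (-33.1363) = 59.26

59.26 dB


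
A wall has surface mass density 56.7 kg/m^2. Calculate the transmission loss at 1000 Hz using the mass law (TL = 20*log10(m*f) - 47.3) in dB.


Given values:
  m = 56.7 kg/m^2, f = 1000 Hz
Formula: TL = 20 * log10(m * f) - 47.3
Compute m * f = 56.7 * 1000 = 56700.0
Compute log10(56700.0) = 4.753583
Compute 20 * 4.753583 = 95.0717
TL = 95.0717 - 47.3 = 47.77

47.77 dB


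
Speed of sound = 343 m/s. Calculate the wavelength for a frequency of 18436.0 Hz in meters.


Given values:
  c = 343 m/s, f = 18436.0 Hz
Formula: lambda = c / f
lambda = 343 / 18436.0
lambda = 0.0186

0.0186 m


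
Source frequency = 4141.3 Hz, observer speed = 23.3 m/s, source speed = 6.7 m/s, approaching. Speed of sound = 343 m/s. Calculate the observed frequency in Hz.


Given values:
  f_s = 4141.3 Hz, v_o = 23.3 m/s, v_s = 6.7 m/s
  Direction: approaching
Formula: f_o = f_s * (c + v_o) / (c - v_s)
Numerator: c + v_o = 343 + 23.3 = 366.3
Denominator: c - v_s = 343 - 6.7 = 336.3
f_o = 4141.3 * 366.3 / 336.3 = 4510.73

4510.73 Hz


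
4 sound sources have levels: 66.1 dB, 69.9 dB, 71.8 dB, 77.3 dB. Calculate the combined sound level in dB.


Formula: L_total = 10 * log10( sum(10^(Li/10)) )
  Source 1: 10^(66.1/10) = 4073802.778
  Source 2: 10^(69.9/10) = 9772372.2096
  Source 3: 10^(71.8/10) = 15135612.4844
  Source 4: 10^(77.3/10) = 53703179.637
Sum of linear values = 82684967.109
L_total = 10 * log10(82684967.109) = 79.17

79.17 dB


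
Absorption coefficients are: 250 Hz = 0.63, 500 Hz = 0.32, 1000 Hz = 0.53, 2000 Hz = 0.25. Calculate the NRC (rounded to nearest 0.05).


Given values:
  a_250 = 0.63, a_500 = 0.32
  a_1000 = 0.53, a_2000 = 0.25
Formula: NRC = (a250 + a500 + a1000 + a2000) / 4
Sum = 0.63 + 0.32 + 0.53 + 0.25 = 1.73
NRC = 1.73 / 4 = 0.4325
Rounded to nearest 0.05: 0.45

0.45


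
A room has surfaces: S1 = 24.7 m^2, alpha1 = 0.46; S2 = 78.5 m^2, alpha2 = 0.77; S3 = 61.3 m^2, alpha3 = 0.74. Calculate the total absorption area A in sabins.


Given surfaces:
  Surface 1: 24.7 * 0.46 = 11.362
  Surface 2: 78.5 * 0.77 = 60.445
  Surface 3: 61.3 * 0.74 = 45.362
Formula: A = sum(Si * alpha_i)
A = 11.362 + 60.445 + 45.362
A = 117.17

117.17 sabins


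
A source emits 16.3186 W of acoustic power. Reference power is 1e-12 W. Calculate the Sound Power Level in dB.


Given values:
  W = 16.3186 W
  W_ref = 1e-12 W
Formula: SWL = 10 * log10(W / W_ref)
Compute ratio: W / W_ref = 16318600000000
Compute log10: log10(16318600000000) = 13.212683
Multiply: SWL = 10 * 13.212683 = 132.13

132.13 dB


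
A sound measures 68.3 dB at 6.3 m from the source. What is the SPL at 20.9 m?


Given values:
  SPL1 = 68.3 dB, r1 = 6.3 m, r2 = 20.9 m
Formula: SPL2 = SPL1 - 20 * log10(r2 / r1)
Compute ratio: r2 / r1 = 20.9 / 6.3 = 3.3175
Compute log10: log10(3.3175) = 0.520811
Compute drop: 20 * 0.520811 = 10.4162
SPL2 = 68.3 - 10.4162 = 57.88

57.88 dB


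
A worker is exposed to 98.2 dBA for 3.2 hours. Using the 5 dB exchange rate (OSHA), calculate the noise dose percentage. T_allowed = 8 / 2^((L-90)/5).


Given values:
  L = 98.2 dBA, T = 3.2 hours
Formula: T_allowed = 8 / 2^((L - 90) / 5)
Compute exponent: (98.2 - 90) / 5 = 1.64
Compute 2^(1.64) = 3.116658
T_allowed = 8 / 3.116658 = 2.566852 hours
Dose = (T / T_allowed) * 100
Dose = (3.2 / 2.566852) * 100 = 124.67

124.67 %


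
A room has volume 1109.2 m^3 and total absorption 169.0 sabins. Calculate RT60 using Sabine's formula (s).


Given values:
  V = 1109.2 m^3
  A = 169.0 sabins
Formula: RT60 = 0.161 * V / A
Numerator: 0.161 * 1109.2 = 178.5812
RT60 = 178.5812 / 169.0 = 1.057

1.057 s


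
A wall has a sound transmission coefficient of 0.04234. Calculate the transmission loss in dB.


Given values:
  tau = 0.04234
Formula: TL = 10 * log10(1 / tau)
Compute 1 / tau = 1 / 0.04234 = 23.6183
Compute log10(23.6183) = 1.373249
TL = 10 * 1.373249 = 13.73

13.73 dB


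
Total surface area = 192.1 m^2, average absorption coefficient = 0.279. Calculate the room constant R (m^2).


Given values:
  S = 192.1 m^2, alpha = 0.279
Formula: R = S * alpha / (1 - alpha)
Numerator: 192.1 * 0.279 = 53.5959
Denominator: 1 - 0.279 = 0.721
R = 53.5959 / 0.721 = 74.34

74.34 m^2


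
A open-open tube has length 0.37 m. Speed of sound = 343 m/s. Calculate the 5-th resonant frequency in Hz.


Given values:
  Tube type: open-open, L = 0.37 m, c = 343 m/s, n = 5
Formula: f_n = n * c / (2 * L)
Compute 2 * L = 2 * 0.37 = 0.74
f = 5 * 343 / 0.74
f = 2317.57

2317.57 Hz


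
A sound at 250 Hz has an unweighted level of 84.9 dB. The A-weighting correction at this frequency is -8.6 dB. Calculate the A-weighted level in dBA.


Given values:
  SPL = 84.9 dB
  A-weighting at 250 Hz = -8.6 dB
Formula: L_A = SPL + A_weight
L_A = 84.9 + (-8.6)
L_A = 76.3

76.3 dBA


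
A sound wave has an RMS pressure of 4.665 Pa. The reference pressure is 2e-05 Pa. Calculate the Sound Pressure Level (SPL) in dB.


Given values:
  p = 4.665 Pa
  p_ref = 2e-05 Pa
Formula: SPL = 20 * log10(p / p_ref)
Compute ratio: p / p_ref = 4.665 / 2e-05 = 233250
Compute log10: log10(233250) = 5.367822
Multiply: SPL = 20 * 5.367822 = 107.36

107.36 dB


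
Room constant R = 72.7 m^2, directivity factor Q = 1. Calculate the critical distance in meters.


Given values:
  R = 72.7 m^2, Q = 1
Formula: d_c = 0.141 * sqrt(Q * R)
Compute Q * R = 1 * 72.7 = 72.7
Compute sqrt(72.7) = 8.5264
d_c = 0.141 * 8.5264 = 1.202

1.202 m


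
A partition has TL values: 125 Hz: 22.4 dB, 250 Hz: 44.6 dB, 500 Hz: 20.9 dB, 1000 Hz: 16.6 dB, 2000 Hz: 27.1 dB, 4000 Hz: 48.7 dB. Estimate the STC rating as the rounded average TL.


Given TL values at each frequency:
  125 Hz: 22.4 dB
  250 Hz: 44.6 dB
  500 Hz: 20.9 dB
  1000 Hz: 16.6 dB
  2000 Hz: 27.1 dB
  4000 Hz: 48.7 dB
Formula: STC ~ round(average of TL values)
Sum = 22.4 + 44.6 + 20.9 + 16.6 + 27.1 + 48.7 = 180.3
Average = 180.3 / 6 = 30.05
Rounded: 30

30


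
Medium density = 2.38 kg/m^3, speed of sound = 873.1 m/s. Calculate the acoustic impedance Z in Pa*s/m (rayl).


Given values:
  rho = 2.38 kg/m^3
  c = 873.1 m/s
Formula: Z = rho * c
Z = 2.38 * 873.1
Z = 2077.98

2077.98 rayl


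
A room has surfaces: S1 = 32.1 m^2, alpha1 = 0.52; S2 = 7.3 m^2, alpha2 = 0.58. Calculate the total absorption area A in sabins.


Given surfaces:
  Surface 1: 32.1 * 0.52 = 16.692
  Surface 2: 7.3 * 0.58 = 4.234
Formula: A = sum(Si * alpha_i)
A = 16.692 + 4.234
A = 20.93

20.93 sabins


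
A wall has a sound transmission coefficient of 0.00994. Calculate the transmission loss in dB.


Given values:
  tau = 0.00994
Formula: TL = 10 * log10(1 / tau)
Compute 1 / tau = 1 / 0.00994 = 100.6036
Compute log10(100.6036) = 2.002614
TL = 10 * 2.002614 = 20.03

20.03 dB


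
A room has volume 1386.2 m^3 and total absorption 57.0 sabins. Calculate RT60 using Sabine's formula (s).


Given values:
  V = 1386.2 m^3
  A = 57.0 sabins
Formula: RT60 = 0.161 * V / A
Numerator: 0.161 * 1386.2 = 223.1782
RT60 = 223.1782 / 57.0 = 3.915

3.915 s


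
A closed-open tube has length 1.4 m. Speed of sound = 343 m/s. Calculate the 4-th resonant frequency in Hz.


Given values:
  Tube type: closed-open, L = 1.4 m, c = 343 m/s, n = 4
Formula: f_n = (2n - 1) * c / (4 * L)
Compute 2n - 1 = 2*4 - 1 = 7
Compute 4 * L = 4 * 1.4 = 5.6
f = 7 * 343 / 5.6
f = 428.75

428.75 Hz


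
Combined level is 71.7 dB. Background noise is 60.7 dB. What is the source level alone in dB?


Given values:
  L_total = 71.7 dB, L_bg = 60.7 dB
Formula: L_source = 10 * log10(10^(L_total/10) - 10^(L_bg/10))
Convert to linear:
  10^(71.7/10) = 14791083.8817
  10^(60.7/10) = 1174897.5549
Difference: 14791083.8817 - 1174897.5549 = 13616186.3268
L_source = 10 * log10(13616186.3268) = 71.34

71.34 dB


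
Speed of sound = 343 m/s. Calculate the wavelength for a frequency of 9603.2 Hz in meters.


Given values:
  c = 343 m/s, f = 9603.2 Hz
Formula: lambda = c / f
lambda = 343 / 9603.2
lambda = 0.0357

0.0357 m


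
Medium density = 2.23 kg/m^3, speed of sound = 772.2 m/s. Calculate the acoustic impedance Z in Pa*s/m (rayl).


Given values:
  rho = 2.23 kg/m^3
  c = 772.2 m/s
Formula: Z = rho * c
Z = 2.23 * 772.2
Z = 1722.01

1722.01 rayl


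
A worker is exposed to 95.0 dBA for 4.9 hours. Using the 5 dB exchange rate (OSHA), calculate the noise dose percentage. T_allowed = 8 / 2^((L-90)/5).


Given values:
  L = 95.0 dBA, T = 4.9 hours
Formula: T_allowed = 8 / 2^((L - 90) / 5)
Compute exponent: (95.0 - 90) / 5 = 1.0
Compute 2^(1.0) = 2.0
T_allowed = 8 / 2.0 = 4.0 hours
Dose = (T / T_allowed) * 100
Dose = (4.9 / 4.0) * 100 = 122.5

122.5 %


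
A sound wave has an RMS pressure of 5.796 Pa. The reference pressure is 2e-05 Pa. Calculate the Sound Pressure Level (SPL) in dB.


Given values:
  p = 5.796 Pa
  p_ref = 2e-05 Pa
Formula: SPL = 20 * log10(p / p_ref)
Compute ratio: p / p_ref = 5.796 / 2e-05 = 289800
Compute log10: log10(289800) = 5.462098
Multiply: SPL = 20 * 5.462098 = 109.24

109.24 dB


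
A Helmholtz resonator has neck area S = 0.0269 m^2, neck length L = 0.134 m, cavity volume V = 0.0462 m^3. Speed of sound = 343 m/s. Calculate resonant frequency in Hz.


Given values:
  S = 0.0269 m^2, L = 0.134 m, V = 0.0462 m^3, c = 343 m/s
Formula: f = (c / (2*pi)) * sqrt(S / (V * L))
Compute V * L = 0.0462 * 0.134 = 0.0061908
Compute S / (V * L) = 0.0269 / 0.0061908 = 4.3452
Compute sqrt(4.3452) = 2.084514
Compute c / (2*pi) = 343 / 6.283185 = 54.590148
f = 54.590148 * 2.084514 = 113.79

113.79 Hz


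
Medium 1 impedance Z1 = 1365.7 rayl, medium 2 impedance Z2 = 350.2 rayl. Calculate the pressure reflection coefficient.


Given values:
  Z1 = 1365.7 rayl, Z2 = 350.2 rayl
Formula: R = (Z2 - Z1) / (Z2 + Z1)
Numerator: Z2 - Z1 = 350.2 - 1365.7 = -1015.5
Denominator: Z2 + Z1 = 350.2 + 1365.7 = 1715.9
R = -1015.5 / 1715.9 = -0.5918

-0.5918


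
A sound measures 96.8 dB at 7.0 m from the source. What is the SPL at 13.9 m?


Given values:
  SPL1 = 96.8 dB, r1 = 7.0 m, r2 = 13.9 m
Formula: SPL2 = SPL1 - 20 * log10(r2 / r1)
Compute ratio: r2 / r1 = 13.9 / 7.0 = 1.9857
Compute log10: log10(1.9857) = 0.297914
Compute drop: 20 * 0.297914 = 5.9583
SPL2 = 96.8 - 5.9583 = 90.84

90.84 dB


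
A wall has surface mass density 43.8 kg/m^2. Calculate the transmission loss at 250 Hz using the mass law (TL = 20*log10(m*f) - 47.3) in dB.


Given values:
  m = 43.8 kg/m^2, f = 250 Hz
Formula: TL = 20 * log10(m * f) - 47.3
Compute m * f = 43.8 * 250 = 10950.0
Compute log10(10950.0) = 4.039414
Compute 20 * 4.039414 = 80.7883
TL = 80.7883 - 47.3 = 33.49

33.49 dB


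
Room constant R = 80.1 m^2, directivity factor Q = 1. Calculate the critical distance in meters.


Given values:
  R = 80.1 m^2, Q = 1
Formula: d_c = 0.141 * sqrt(Q * R)
Compute Q * R = 1 * 80.1 = 80.1
Compute sqrt(80.1) = 8.9499
d_c = 0.141 * 8.9499 = 1.262

1.262 m


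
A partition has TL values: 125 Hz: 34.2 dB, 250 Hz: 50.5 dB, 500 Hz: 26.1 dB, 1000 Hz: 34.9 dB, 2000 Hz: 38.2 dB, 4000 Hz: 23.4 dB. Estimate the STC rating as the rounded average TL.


Given TL values at each frequency:
  125 Hz: 34.2 dB
  250 Hz: 50.5 dB
  500 Hz: 26.1 dB
  1000 Hz: 34.9 dB
  2000 Hz: 38.2 dB
  4000 Hz: 23.4 dB
Formula: STC ~ round(average of TL values)
Sum = 34.2 + 50.5 + 26.1 + 34.9 + 38.2 + 23.4 = 207.3
Average = 207.3 / 6 = 34.55
Rounded: 35

35


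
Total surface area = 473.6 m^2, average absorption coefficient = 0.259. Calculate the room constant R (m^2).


Given values:
  S = 473.6 m^2, alpha = 0.259
Formula: R = S * alpha / (1 - alpha)
Numerator: 473.6 * 0.259 = 122.6624
Denominator: 1 - 0.259 = 0.741
R = 122.6624 / 0.741 = 165.54

165.54 m^2


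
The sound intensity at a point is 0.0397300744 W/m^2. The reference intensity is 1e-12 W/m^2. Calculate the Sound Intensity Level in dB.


Given values:
  I = 0.0397300744 W/m^2
  I_ref = 1e-12 W/m^2
Formula: SIL = 10 * log10(I / I_ref)
Compute ratio: I / I_ref = 39730074400
Compute log10: log10(39730074400) = 10.599119
Multiply: SIL = 10 * 10.599119 = 105.99

105.99 dB


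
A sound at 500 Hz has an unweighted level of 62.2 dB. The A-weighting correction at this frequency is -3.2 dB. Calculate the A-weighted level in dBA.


Given values:
  SPL = 62.2 dB
  A-weighting at 500 Hz = -3.2 dB
Formula: L_A = SPL + A_weight
L_A = 62.2 + (-3.2)
L_A = 59.0

59.0 dBA


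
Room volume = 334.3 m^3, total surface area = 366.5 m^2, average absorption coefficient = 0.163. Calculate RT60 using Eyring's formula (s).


Given values:
  V = 334.3 m^3, S = 366.5 m^2, alpha = 0.163
Formula: RT60 = 0.161 * V / (-S * ln(1 - alpha))
Compute ln(1 - 0.163) = ln(0.837) = -0.177931
Denominator: -366.5 * -0.177931 = 65.2117
Numerator: 0.161 * 334.3 = 53.8223
RT60 = 53.8223 / 65.2117 = 0.825

0.825 s


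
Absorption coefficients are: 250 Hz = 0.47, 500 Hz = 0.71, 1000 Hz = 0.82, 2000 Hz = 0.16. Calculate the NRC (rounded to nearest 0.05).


Given values:
  a_250 = 0.47, a_500 = 0.71
  a_1000 = 0.82, a_2000 = 0.16
Formula: NRC = (a250 + a500 + a1000 + a2000) / 4
Sum = 0.47 + 0.71 + 0.82 + 0.16 = 2.16
NRC = 2.16 / 4 = 0.54
Rounded to nearest 0.05: 0.55

0.55


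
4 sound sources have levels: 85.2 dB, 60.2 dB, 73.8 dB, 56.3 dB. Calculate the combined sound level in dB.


Formula: L_total = 10 * log10( sum(10^(Li/10)) )
  Source 1: 10^(85.2/10) = 331131121.4826
  Source 2: 10^(60.2/10) = 1047128.5481
  Source 3: 10^(73.8/10) = 23988329.1902
  Source 4: 10^(56.3/10) = 426579.5188
Sum of linear values = 356593158.7397
L_total = 10 * log10(356593158.7397) = 85.52

85.52 dB


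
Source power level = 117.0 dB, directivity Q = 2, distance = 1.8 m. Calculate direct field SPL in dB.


Given values:
  Lw = 117.0 dB, Q = 2, r = 1.8 m
Formula: SPL = Lw + 10 * log10(Q / (4 * pi * r^2))
Compute 4 * pi * r^2 = 4 * pi * 1.8^2 = 40.715
Compute Q / denom = 2 / 40.715 = 0.04912195
Compute 10 * log10(0.04912195) = -13.0872
SPL = 117.0 + (-13.0872) = 103.91

103.91 dB


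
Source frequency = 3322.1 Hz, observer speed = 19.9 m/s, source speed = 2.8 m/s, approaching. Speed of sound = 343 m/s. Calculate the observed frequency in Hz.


Given values:
  f_s = 3322.1 Hz, v_o = 19.9 m/s, v_s = 2.8 m/s
  Direction: approaching
Formula: f_o = f_s * (c + v_o) / (c - v_s)
Numerator: c + v_o = 343 + 19.9 = 362.9
Denominator: c - v_s = 343 - 2.8 = 340.2
f_o = 3322.1 * 362.9 / 340.2 = 3543.77

3543.77 Hz


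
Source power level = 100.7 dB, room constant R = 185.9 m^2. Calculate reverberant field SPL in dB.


Given values:
  Lw = 100.7 dB, R = 185.9 m^2
Formula: SPL = Lw + 10 * log10(4 / R)
Compute 4 / R = 4 / 185.9 = 0.021517
Compute 10 * log10(0.021517) = -16.6722
SPL = 100.7 + (-16.6722) = 84.03

84.03 dB


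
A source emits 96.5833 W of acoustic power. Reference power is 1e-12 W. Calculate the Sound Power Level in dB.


Given values:
  W = 96.5833 W
  W_ref = 1e-12 W
Formula: SWL = 10 * log10(W / W_ref)
Compute ratio: W / W_ref = 96583300000000
Compute log10: log10(96583300000000) = 13.984902
Multiply: SWL = 10 * 13.984902 = 139.85

139.85 dB


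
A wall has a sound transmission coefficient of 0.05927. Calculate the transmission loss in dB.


Given values:
  tau = 0.05927
Formula: TL = 10 * log10(1 / tau)
Compute 1 / tau = 1 / 0.05927 = 16.8719
Compute log10(16.8719) = 1.227164
TL = 10 * 1.227164 = 12.27

12.27 dB


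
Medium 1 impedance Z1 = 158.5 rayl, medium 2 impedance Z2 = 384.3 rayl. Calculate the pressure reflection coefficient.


Given values:
  Z1 = 158.5 rayl, Z2 = 384.3 rayl
Formula: R = (Z2 - Z1) / (Z2 + Z1)
Numerator: Z2 - Z1 = 384.3 - 158.5 = 225.8
Denominator: Z2 + Z1 = 384.3 + 158.5 = 542.8
R = 225.8 / 542.8 = 0.416

0.416


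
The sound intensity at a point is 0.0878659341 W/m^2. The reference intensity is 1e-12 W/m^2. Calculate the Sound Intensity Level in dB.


Given values:
  I = 0.0878659341 W/m^2
  I_ref = 1e-12 W/m^2
Formula: SIL = 10 * log10(I / I_ref)
Compute ratio: I / I_ref = 87865934100
Compute log10: log10(87865934100) = 10.943821
Multiply: SIL = 10 * 10.943821 = 109.44

109.44 dB


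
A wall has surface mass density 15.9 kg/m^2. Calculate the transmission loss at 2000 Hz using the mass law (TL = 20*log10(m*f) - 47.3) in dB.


Given values:
  m = 15.9 kg/m^2, f = 2000 Hz
Formula: TL = 20 * log10(m * f) - 47.3
Compute m * f = 15.9 * 2000 = 31800.0
Compute log10(31800.0) = 4.502427
Compute 20 * 4.502427 = 90.0485
TL = 90.0485 - 47.3 = 42.75

42.75 dB


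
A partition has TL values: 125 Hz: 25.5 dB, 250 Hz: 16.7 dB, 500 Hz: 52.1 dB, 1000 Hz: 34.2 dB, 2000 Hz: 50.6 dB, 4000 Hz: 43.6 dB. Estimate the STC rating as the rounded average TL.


Given TL values at each frequency:
  125 Hz: 25.5 dB
  250 Hz: 16.7 dB
  500 Hz: 52.1 dB
  1000 Hz: 34.2 dB
  2000 Hz: 50.6 dB
  4000 Hz: 43.6 dB
Formula: STC ~ round(average of TL values)
Sum = 25.5 + 16.7 + 52.1 + 34.2 + 50.6 + 43.6 = 222.7
Average = 222.7 / 6 = 37.12
Rounded: 37

37


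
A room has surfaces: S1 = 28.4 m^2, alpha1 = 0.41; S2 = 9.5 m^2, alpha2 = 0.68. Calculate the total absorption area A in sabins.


Given surfaces:
  Surface 1: 28.4 * 0.41 = 11.644
  Surface 2: 9.5 * 0.68 = 6.46
Formula: A = sum(Si * alpha_i)
A = 11.644 + 6.46
A = 18.1

18.1 sabins


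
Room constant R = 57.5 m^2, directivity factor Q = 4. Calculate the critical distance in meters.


Given values:
  R = 57.5 m^2, Q = 4
Formula: d_c = 0.141 * sqrt(Q * R)
Compute Q * R = 4 * 57.5 = 230.0
Compute sqrt(230.0) = 15.1658
d_c = 0.141 * 15.1658 = 2.138

2.138 m


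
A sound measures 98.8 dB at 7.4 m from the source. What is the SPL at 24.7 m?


Given values:
  SPL1 = 98.8 dB, r1 = 7.4 m, r2 = 24.7 m
Formula: SPL2 = SPL1 - 20 * log10(r2 / r1)
Compute ratio: r2 / r1 = 24.7 / 7.4 = 3.3378
Compute log10: log10(3.3378) = 0.52346
Compute drop: 20 * 0.52346 = 10.4692
SPL2 = 98.8 - 10.4692 = 88.33

88.33 dB


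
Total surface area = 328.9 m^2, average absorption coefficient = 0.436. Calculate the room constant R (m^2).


Given values:
  S = 328.9 m^2, alpha = 0.436
Formula: R = S * alpha / (1 - alpha)
Numerator: 328.9 * 0.436 = 143.4004
Denominator: 1 - 0.436 = 0.564
R = 143.4004 / 0.564 = 254.26

254.26 m^2


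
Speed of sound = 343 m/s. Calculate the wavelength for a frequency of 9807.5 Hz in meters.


Given values:
  c = 343 m/s, f = 9807.5 Hz
Formula: lambda = c / f
lambda = 343 / 9807.5
lambda = 0.035

0.035 m


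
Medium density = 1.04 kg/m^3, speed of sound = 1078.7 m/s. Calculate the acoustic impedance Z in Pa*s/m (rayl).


Given values:
  rho = 1.04 kg/m^3
  c = 1078.7 m/s
Formula: Z = rho * c
Z = 1.04 * 1078.7
Z = 1121.85

1121.85 rayl


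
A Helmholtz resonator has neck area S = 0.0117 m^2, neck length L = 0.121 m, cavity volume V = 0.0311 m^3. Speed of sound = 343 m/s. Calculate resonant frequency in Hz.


Given values:
  S = 0.0117 m^2, L = 0.121 m, V = 0.0311 m^3, c = 343 m/s
Formula: f = (c / (2*pi)) * sqrt(S / (V * L))
Compute V * L = 0.0311 * 0.121 = 0.0037631
Compute S / (V * L) = 0.0117 / 0.0037631 = 3.1091
Compute sqrt(3.1091) = 1.763264
Compute c / (2*pi) = 343 / 6.283185 = 54.590148
f = 54.590148 * 1.763264 = 96.26

96.26 Hz


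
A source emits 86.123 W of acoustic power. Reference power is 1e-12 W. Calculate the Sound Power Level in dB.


Given values:
  W = 86.123 W
  W_ref = 1e-12 W
Formula: SWL = 10 * log10(W / W_ref)
Compute ratio: W / W_ref = 86123000000000
Compute log10: log10(86123000000000) = 13.935119
Multiply: SWL = 10 * 13.935119 = 139.35

139.35 dB


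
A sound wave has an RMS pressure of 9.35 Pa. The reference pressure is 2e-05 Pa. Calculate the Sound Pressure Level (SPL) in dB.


Given values:
  p = 9.35 Pa
  p_ref = 2e-05 Pa
Formula: SPL = 20 * log10(p / p_ref)
Compute ratio: p / p_ref = 9.35 / 2e-05 = 467500
Compute log10: log10(467500) = 5.669782
Multiply: SPL = 20 * 5.669782 = 113.4

113.4 dB


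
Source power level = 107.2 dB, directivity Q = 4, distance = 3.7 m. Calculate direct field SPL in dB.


Given values:
  Lw = 107.2 dB, Q = 4, r = 3.7 m
Formula: SPL = Lw + 10 * log10(Q / (4 * pi * r^2))
Compute 4 * pi * r^2 = 4 * pi * 3.7^2 = 172.0336
Compute Q / denom = 4 / 172.0336 = 0.02325127
Compute 10 * log10(0.02325127) = -16.3355
SPL = 107.2 + (-16.3355) = 90.86

90.86 dB


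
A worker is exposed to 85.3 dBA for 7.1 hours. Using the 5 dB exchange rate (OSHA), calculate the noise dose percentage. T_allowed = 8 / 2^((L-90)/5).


Given values:
  L = 85.3 dBA, T = 7.1 hours
Formula: T_allowed = 8 / 2^((L - 90) / 5)
Compute exponent: (85.3 - 90) / 5 = -0.94
Compute 2^(-0.94) = 0.521233
T_allowed = 8 / 0.521233 = 15.348222 hours
Dose = (T / T_allowed) * 100
Dose = (7.1 / 15.348222) * 100 = 46.26

46.26 %


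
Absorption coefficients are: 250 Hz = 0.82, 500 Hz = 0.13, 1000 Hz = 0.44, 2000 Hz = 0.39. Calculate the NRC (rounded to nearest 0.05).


Given values:
  a_250 = 0.82, a_500 = 0.13
  a_1000 = 0.44, a_2000 = 0.39
Formula: NRC = (a250 + a500 + a1000 + a2000) / 4
Sum = 0.82 + 0.13 + 0.44 + 0.39 = 1.78
NRC = 1.78 / 4 = 0.445
Rounded to nearest 0.05: 0.45

0.45


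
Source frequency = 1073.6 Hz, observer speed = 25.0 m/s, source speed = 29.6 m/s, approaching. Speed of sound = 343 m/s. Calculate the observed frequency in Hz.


Given values:
  f_s = 1073.6 Hz, v_o = 25.0 m/s, v_s = 29.6 m/s
  Direction: approaching
Formula: f_o = f_s * (c + v_o) / (c - v_s)
Numerator: c + v_o = 343 + 25.0 = 368.0
Denominator: c - v_s = 343 - 29.6 = 313.4
f_o = 1073.6 * 368.0 / 313.4 = 1260.64

1260.64 Hz


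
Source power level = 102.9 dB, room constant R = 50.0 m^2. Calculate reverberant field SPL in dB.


Given values:
  Lw = 102.9 dB, R = 50.0 m^2
Formula: SPL = Lw + 10 * log10(4 / R)
Compute 4 / R = 4 / 50.0 = 0.08
Compute 10 * log10(0.08) = -10.9691
SPL = 102.9 + (-10.9691) = 91.93

91.93 dB


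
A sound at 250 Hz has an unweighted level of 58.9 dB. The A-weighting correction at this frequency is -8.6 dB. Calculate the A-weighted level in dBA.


Given values:
  SPL = 58.9 dB
  A-weighting at 250 Hz = -8.6 dB
Formula: L_A = SPL + A_weight
L_A = 58.9 + (-8.6)
L_A = 50.3

50.3 dBA


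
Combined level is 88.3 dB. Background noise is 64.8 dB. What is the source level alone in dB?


Given values:
  L_total = 88.3 dB, L_bg = 64.8 dB
Formula: L_source = 10 * log10(10^(L_total/10) - 10^(L_bg/10))
Convert to linear:
  10^(88.3/10) = 676082975.392
  10^(64.8/10) = 3019951.7204
Difference: 676082975.392 - 3019951.7204 = 673063023.6716
L_source = 10 * log10(673063023.6716) = 88.28

88.28 dB


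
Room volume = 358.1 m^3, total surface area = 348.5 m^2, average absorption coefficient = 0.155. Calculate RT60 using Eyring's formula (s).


Given values:
  V = 358.1 m^3, S = 348.5 m^2, alpha = 0.155
Formula: RT60 = 0.161 * V / (-S * ln(1 - alpha))
Compute ln(1 - 0.155) = ln(0.845) = -0.168419
Denominator: -348.5 * -0.168419 = 58.694
Numerator: 0.161 * 358.1 = 57.6541
RT60 = 57.6541 / 58.694 = 0.982

0.982 s


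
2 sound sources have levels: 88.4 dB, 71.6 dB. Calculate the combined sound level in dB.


Formula: L_total = 10 * log10( sum(10^(Li/10)) )
  Source 1: 10^(88.4/10) = 691830970.9189
  Source 2: 10^(71.6/10) = 14454397.7075
Sum of linear values = 706285368.6264
L_total = 10 * log10(706285368.6264) = 88.49

88.49 dB


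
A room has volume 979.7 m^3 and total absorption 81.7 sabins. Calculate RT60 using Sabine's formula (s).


Given values:
  V = 979.7 m^3
  A = 81.7 sabins
Formula: RT60 = 0.161 * V / A
Numerator: 0.161 * 979.7 = 157.7317
RT60 = 157.7317 / 81.7 = 1.931

1.931 s


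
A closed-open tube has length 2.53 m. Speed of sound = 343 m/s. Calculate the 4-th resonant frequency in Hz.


Given values:
  Tube type: closed-open, L = 2.53 m, c = 343 m/s, n = 4
Formula: f_n = (2n - 1) * c / (4 * L)
Compute 2n - 1 = 2*4 - 1 = 7
Compute 4 * L = 4 * 2.53 = 10.12
f = 7 * 343 / 10.12
f = 237.25

237.25 Hz


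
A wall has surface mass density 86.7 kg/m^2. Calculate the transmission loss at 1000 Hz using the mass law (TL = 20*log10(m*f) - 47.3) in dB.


Given values:
  m = 86.7 kg/m^2, f = 1000 Hz
Formula: TL = 20 * log10(m * f) - 47.3
Compute m * f = 86.7 * 1000 = 86700.0
Compute log10(86700.0) = 4.938019
Compute 20 * 4.938019 = 98.7604
TL = 98.7604 - 47.3 = 51.46

51.46 dB
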